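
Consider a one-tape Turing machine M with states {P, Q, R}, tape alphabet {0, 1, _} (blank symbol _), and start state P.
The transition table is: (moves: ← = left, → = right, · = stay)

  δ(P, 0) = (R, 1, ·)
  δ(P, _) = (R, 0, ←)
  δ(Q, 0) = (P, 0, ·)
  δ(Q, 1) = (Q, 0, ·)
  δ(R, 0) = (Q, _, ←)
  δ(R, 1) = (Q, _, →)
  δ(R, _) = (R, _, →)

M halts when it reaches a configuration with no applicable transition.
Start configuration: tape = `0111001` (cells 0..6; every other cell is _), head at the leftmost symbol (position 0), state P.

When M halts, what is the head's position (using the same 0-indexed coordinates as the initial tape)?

P | [0]111001_   read 0 → write 1, move ·, go to R
R | [1]111001_   read 1 → write _, move →, go to Q
Q | _[1]11001_   read 1 → write 0, move ·, go to Q
Q | _[0]11001_   read 0 → write 0, move ·, go to P
P | _[0]11001_   read 0 → write 1, move ·, go to R
R | _[1]11001_   read 1 → write _, move →, go to Q
Q | __[1]1001_   read 1 → write 0, move ·, go to Q
Q | __[0]1001_   read 0 → write 0, move ·, go to P
P | __[0]1001_   read 0 → write 1, move ·, go to R
R | __[1]1001_   read 1 → write _, move →, go to Q
Q | ___[1]001_   read 1 → write 0, move ·, go to Q
Q | ___[0]001_   read 0 → write 0, move ·, go to P
P | ___[0]001_   read 0 → write 1, move ·, go to R
R | ___[1]001_   read 1 → write _, move →, go to Q
Q | ____[0]01_   read 0 → write 0, move ·, go to P
P | ____[0]01_   read 0 → write 1, move ·, go to R
R | ____[1]01_   read 1 → write _, move →, go to Q
Q | _____[0]1_   read 0 → write 0, move ·, go to P
P | _____[0]1_   read 0 → write 1, move ·, go to R
R | _____[1]1_   read 1 → write _, move →, go to Q
Q | ______[1]_   read 1 → write 0, move ·, go to Q
Q | ______[0]_   read 0 → write 0, move ·, go to P
P | ______[0]_   read 0 → write 1, move ·, go to R
R | ______[1]_   read 1 → write _, move →, go to Q
Q | _______[_]
At halt the head is at cell 7.

7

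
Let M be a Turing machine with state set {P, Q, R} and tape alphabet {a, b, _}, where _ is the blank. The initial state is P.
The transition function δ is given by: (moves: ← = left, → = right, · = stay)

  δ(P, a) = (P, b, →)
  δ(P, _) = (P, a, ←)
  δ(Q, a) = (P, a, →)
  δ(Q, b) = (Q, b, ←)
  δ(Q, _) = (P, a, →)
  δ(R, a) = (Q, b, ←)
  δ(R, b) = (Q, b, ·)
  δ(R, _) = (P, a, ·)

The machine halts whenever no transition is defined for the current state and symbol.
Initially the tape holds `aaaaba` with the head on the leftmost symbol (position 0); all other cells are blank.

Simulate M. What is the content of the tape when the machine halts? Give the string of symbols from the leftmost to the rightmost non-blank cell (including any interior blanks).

bbbbba

state=P head=0 tape=[a]aaaba   (P,a)→(P,b,→)
state=P head=1 tape=b[a]aaba   (P,a)→(P,b,→)
state=P head=2 tape=bb[a]aba   (P,a)→(P,b,→)
state=P head=3 tape=bbb[a]ba   (P,a)→(P,b,→)
state=P head=4 tape=bbbb[b]a
The non-blank tape span at halt is bbbbba.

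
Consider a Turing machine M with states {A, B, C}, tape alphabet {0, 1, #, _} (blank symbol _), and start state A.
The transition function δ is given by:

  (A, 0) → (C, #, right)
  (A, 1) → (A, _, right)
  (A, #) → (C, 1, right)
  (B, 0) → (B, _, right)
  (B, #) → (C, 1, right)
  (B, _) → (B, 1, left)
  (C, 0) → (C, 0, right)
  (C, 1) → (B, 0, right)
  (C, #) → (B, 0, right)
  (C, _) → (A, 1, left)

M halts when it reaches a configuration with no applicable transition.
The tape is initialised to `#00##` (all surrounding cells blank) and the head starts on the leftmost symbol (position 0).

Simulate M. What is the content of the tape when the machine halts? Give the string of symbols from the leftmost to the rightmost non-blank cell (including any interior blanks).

A | [#]00##__   read # → write 1, move right, go to C
C | 1[0]0##__   read 0 → write 0, move right, go to C
C | 10[0]##__   read 0 → write 0, move right, go to C
C | 100[#]#__   read # → write 0, move right, go to B
B | 1000[#]__   read # → write 1, move right, go to C
C | 10001[_]_   read _ → write 1, move left, go to A
A | 1000[1]1_   read 1 → write _, move right, go to A
A | 1000_[1]_   read 1 → write _, move right, go to A
A | 1000__[_]
The non-blank tape span at halt is 1000.

1000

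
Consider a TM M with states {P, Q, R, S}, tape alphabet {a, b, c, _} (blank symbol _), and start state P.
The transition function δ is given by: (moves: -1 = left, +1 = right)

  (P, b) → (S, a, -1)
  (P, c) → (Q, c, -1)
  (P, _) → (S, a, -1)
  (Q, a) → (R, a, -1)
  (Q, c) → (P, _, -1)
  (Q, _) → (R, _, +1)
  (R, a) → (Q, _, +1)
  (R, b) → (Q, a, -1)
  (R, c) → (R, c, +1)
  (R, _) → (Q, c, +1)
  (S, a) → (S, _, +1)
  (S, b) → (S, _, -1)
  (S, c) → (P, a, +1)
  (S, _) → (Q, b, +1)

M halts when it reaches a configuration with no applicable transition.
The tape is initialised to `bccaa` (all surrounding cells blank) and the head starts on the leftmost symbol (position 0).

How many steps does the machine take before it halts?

14

P | __[b]ccaa   read b → write a, move -1, go to S
S | _[_]accaa   read _ → write b, move +1, go to Q
Q | _b[a]ccaa   read a → write a, move -1, go to R
R | _[b]accaa   read b → write a, move -1, go to Q
Q | [_]aaccaa   read _ → write _, move +1, go to R
R | _[a]accaa   read a → write _, move +1, go to Q
Q | __[a]ccaa   read a → write a, move -1, go to R
R | _[_]accaa   read _ → write c, move +1, go to Q
Q | _c[a]ccaa   read a → write a, move -1, go to R
R | _[c]accaa   read c → write c, move +1, go to R
R | _c[a]ccaa   read a → write _, move +1, go to Q
Q | _c_[c]caa   read c → write _, move -1, go to P
P | _c[_]_caa   read _ → write a, move -1, go to S
S | _[c]a_caa   read c → write a, move +1, go to P
P | _a[a]_caa
M halts after 14 transitions.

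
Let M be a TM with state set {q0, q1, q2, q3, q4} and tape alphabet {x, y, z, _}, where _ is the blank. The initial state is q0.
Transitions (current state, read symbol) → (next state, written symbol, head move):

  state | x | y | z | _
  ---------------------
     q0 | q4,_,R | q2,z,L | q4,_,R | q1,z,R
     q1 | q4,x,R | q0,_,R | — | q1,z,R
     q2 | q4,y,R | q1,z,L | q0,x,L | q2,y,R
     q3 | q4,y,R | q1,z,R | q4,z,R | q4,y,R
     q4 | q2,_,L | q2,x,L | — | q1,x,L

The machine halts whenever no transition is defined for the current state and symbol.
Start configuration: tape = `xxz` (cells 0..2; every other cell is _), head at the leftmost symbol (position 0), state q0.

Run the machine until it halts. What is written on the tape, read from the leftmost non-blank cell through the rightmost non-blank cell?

state=q0 head=0 tape=_[x]xz   (q0,x)→(q4,_,R)
state=q4 head=1 tape=__[x]z   (q4,x)→(q2,_,L)
state=q2 head=0 tape=_[_]_z   (q2,_)→(q2,y,R)
state=q2 head=1 tape=_y[_]z   (q2,_)→(q2,y,R)
state=q2 head=2 tape=_yy[z]   (q2,z)→(q0,x,L)
state=q0 head=1 tape=_y[y]x   (q0,y)→(q2,z,L)
state=q2 head=0 tape=_[y]zx   (q2,y)→(q1,z,L)
state=q1 head=-1 tape=[_]zzx   (q1,_)→(q1,z,R)
state=q1 head=0 tape=z[z]zx
The non-blank tape span at halt is zzzx.

zzzx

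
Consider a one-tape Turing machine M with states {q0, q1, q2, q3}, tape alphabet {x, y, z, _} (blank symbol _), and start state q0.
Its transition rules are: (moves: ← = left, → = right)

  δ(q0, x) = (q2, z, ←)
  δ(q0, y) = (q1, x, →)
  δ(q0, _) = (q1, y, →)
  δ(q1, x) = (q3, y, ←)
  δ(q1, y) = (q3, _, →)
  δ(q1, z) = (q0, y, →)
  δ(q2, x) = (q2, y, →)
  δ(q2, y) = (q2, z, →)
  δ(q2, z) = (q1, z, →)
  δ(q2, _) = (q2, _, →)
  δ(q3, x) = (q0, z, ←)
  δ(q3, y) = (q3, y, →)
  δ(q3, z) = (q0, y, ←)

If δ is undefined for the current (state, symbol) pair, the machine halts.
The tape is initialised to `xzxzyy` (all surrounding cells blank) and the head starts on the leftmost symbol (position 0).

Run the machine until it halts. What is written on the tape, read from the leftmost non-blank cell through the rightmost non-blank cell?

q0 | _[x]zxzyy_   read x → write z, move ←, go to q2
q2 | [_]zzxzyy_   read _ → write _, move →, go to q2
q2 | _[z]zxzyy_   read z → write z, move →, go to q1
q1 | _z[z]xzyy_   read z → write y, move →, go to q0
q0 | _zy[x]zyy_   read x → write z, move ←, go to q2
q2 | _z[y]zzyy_   read y → write z, move →, go to q2
q2 | _zz[z]zyy_   read z → write z, move →, go to q1
q1 | _zzz[z]yy_   read z → write y, move →, go to q0
q0 | _zzzy[y]y_   read y → write x, move →, go to q1
q1 | _zzzyx[y]_   read y → write _, move →, go to q3
q3 | _zzzyx_[_]
The non-blank tape span at halt is zzzyx.

zzzyx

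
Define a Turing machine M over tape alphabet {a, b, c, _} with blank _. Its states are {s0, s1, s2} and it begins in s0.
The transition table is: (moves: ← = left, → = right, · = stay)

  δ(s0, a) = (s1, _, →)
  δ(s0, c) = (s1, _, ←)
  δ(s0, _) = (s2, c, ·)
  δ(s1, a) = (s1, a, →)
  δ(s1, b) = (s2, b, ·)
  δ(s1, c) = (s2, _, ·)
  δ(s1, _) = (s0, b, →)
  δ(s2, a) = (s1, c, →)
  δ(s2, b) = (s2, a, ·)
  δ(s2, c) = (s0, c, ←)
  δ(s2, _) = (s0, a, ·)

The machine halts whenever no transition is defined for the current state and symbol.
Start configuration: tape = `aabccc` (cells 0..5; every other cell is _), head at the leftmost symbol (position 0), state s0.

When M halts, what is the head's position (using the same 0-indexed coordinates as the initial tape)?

state=s0 head=0 tape=[a]abccc__   (s0,a)→(s1,_,→)
state=s1 head=1 tape=_[a]bccc__   (s1,a)→(s1,a,→)
state=s1 head=2 tape=_a[b]ccc__   (s1,b)→(s2,b,·)
state=s2 head=2 tape=_a[b]ccc__   (s2,b)→(s2,a,·)
state=s2 head=2 tape=_a[a]ccc__   (s2,a)→(s1,c,→)
state=s1 head=3 tape=_ac[c]cc__   (s1,c)→(s2,_,·)
state=s2 head=3 tape=_ac[_]cc__   (s2,_)→(s0,a,·)
state=s0 head=3 tape=_ac[a]cc__   (s0,a)→(s1,_,→)
state=s1 head=4 tape=_ac_[c]c__   (s1,c)→(s2,_,·)
state=s2 head=4 tape=_ac_[_]c__   (s2,_)→(s0,a,·)
state=s0 head=4 tape=_ac_[a]c__   (s0,a)→(s1,_,→)
state=s1 head=5 tape=_ac__[c]__   (s1,c)→(s2,_,·)
state=s2 head=5 tape=_ac__[_]__   (s2,_)→(s0,a,·)
state=s0 head=5 tape=_ac__[a]__   (s0,a)→(s1,_,→)
state=s1 head=6 tape=_ac___[_]_   (s1,_)→(s0,b,→)
state=s0 head=7 tape=_ac___b[_]   (s0,_)→(s2,c,·)
state=s2 head=7 tape=_ac___b[c]   (s2,c)→(s0,c,←)
state=s0 head=6 tape=_ac___[b]c
At halt the head is at cell 6.

6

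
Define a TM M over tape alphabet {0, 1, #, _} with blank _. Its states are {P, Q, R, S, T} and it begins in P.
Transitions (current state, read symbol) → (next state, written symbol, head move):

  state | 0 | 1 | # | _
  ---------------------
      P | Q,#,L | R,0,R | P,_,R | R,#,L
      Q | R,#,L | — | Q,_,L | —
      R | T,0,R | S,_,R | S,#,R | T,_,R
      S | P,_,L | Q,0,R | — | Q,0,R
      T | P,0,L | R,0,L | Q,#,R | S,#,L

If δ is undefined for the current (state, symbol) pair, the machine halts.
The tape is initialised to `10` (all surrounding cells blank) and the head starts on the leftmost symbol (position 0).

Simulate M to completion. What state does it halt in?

P | _[1]0_   read 1 → write 0, move R, go to R
R | _0[0]_   read 0 → write 0, move R, go to T
T | _00[_]   read _ → write #, move L, go to S
S | _0[0]#   read 0 → write _, move L, go to P
P | _[0]_#   read 0 → write #, move L, go to Q
Q | [_]#_#
No transition is defined for (Q, _); M halts in state Q.

Q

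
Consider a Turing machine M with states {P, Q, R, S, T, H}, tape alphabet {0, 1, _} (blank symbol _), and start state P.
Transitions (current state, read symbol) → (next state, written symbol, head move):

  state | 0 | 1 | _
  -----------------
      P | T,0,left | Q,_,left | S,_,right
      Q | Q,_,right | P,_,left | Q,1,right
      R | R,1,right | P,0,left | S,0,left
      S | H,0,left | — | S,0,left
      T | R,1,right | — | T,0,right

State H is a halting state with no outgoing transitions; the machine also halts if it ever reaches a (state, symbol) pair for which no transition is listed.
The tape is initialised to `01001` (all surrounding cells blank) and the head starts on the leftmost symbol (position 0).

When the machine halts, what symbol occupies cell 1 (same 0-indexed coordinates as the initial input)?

0

P | _[0]1001   read 0 → write 0, move left, go to T
T | [_]01001   read _ → write 0, move right, go to T
T | 0[0]1001   read 0 → write 1, move right, go to R
R | 01[1]001   read 1 → write 0, move left, go to P
P | 0[1]0001   read 1 → write _, move left, go to Q
Q | [0]_0001   read 0 → write _, move right, go to Q
Q | _[_]0001   read _ → write 1, move right, go to Q
Q | _1[0]001   read 0 → write _, move right, go to Q
Q | _1_[0]01   read 0 → write _, move right, go to Q
Q | _1__[0]1   read 0 → write _, move right, go to Q
Q | _1___[1]   read 1 → write _, move left, go to P
P | _1__[_]_   read _ → write _, move right, go to S
S | _1___[_]   read _ → write 0, move left, go to S
S | _1__[_]0   read _ → write 0, move left, go to S
S | _1_[_]00   read _ → write 0, move left, go to S
S | _1[_]000   read _ → write 0, move left, go to S
S | _[1]0000
Cell 1 holds 0 when M halts.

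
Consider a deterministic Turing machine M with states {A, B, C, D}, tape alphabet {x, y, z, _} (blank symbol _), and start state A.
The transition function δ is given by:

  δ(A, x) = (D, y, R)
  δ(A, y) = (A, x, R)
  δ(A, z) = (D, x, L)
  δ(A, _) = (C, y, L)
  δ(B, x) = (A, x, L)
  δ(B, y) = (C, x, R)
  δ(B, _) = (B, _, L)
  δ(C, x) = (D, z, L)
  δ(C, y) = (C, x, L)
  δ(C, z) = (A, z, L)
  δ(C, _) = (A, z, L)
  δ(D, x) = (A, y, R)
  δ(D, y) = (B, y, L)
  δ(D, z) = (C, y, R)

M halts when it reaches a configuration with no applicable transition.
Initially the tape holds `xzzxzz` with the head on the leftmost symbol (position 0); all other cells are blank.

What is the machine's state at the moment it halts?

state=A head=0 tape=_[x]zzxzz   (A,x)→(D,y,R)
state=D head=1 tape=_y[z]zxzz   (D,z)→(C,y,R)
state=C head=2 tape=_yy[z]xzz   (C,z)→(A,z,L)
state=A head=1 tape=_y[y]zxzz   (A,y)→(A,x,R)
state=A head=2 tape=_yx[z]xzz   (A,z)→(D,x,L)
state=D head=1 tape=_y[x]xxzz   (D,x)→(A,y,R)
state=A head=2 tape=_yy[x]xzz   (A,x)→(D,y,R)
state=D head=3 tape=_yyy[x]zz   (D,x)→(A,y,R)
state=A head=4 tape=_yyyy[z]z   (A,z)→(D,x,L)
state=D head=3 tape=_yyy[y]xz   (D,y)→(B,y,L)
state=B head=2 tape=_yy[y]yxz   (B,y)→(C,x,R)
state=C head=3 tape=_yyx[y]xz   (C,y)→(C,x,L)
state=C head=2 tape=_yy[x]xxz   (C,x)→(D,z,L)
state=D head=1 tape=_y[y]zxxz   (D,y)→(B,y,L)
state=B head=0 tape=_[y]yzxxz   (B,y)→(C,x,R)
state=C head=1 tape=_x[y]zxxz   (C,y)→(C,x,L)
state=C head=0 tape=_[x]xzxxz   (C,x)→(D,z,L)
state=D head=-1 tape=[_]zxzxxz
No transition is defined for (D, _); M halts in state D.

D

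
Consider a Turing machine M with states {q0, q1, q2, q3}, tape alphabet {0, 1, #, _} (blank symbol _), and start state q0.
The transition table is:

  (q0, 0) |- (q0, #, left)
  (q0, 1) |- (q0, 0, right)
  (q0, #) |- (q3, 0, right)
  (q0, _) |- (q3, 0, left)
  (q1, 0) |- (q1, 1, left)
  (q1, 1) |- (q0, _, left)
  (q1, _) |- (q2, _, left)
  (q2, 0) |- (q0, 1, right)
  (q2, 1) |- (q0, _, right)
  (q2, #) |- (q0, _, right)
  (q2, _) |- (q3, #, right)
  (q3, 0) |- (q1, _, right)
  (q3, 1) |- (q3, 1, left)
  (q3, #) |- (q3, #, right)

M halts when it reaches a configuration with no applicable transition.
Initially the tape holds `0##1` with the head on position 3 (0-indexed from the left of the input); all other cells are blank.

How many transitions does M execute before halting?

7

q0 | 0##[1]_   read 1 → write 0, move right, go to q0
q0 | 0##0[_]   read _ → write 0, move left, go to q3
q3 | 0##[0]0   read 0 → write _, move right, go to q1
q1 | 0##_[0]   read 0 → write 1, move left, go to q1
q1 | 0##[_]1   read _ → write _, move left, go to q2
q2 | 0#[#]_1   read # → write _, move right, go to q0
q0 | 0#_[_]1   read _ → write 0, move left, go to q3
q3 | 0#[_]01
M halts after 7 transitions.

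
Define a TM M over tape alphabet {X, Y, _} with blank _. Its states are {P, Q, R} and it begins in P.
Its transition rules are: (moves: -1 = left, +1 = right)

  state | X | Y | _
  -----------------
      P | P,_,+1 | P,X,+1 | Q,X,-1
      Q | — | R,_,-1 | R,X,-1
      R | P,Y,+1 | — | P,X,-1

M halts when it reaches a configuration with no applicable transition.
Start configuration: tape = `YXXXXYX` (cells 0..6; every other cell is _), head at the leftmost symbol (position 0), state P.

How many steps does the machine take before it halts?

23

state=P head=0 tape=[Y]XXXXYX___   (P,Y)→(P,X,+1)
state=P head=1 tape=X[X]XXXYX___   (P,X)→(P,_,+1)
state=P head=2 tape=X_[X]XXYX___   (P,X)→(P,_,+1)
state=P head=3 tape=X__[X]XYX___   (P,X)→(P,_,+1)
state=P head=4 tape=X___[X]YX___   (P,X)→(P,_,+1)
state=P head=5 tape=X____[Y]X___   (P,Y)→(P,X,+1)
state=P head=6 tape=X____X[X]___   (P,X)→(P,_,+1)
state=P head=7 tape=X____X_[_]__   (P,_)→(Q,X,-1)
state=Q head=6 tape=X____X[_]X__   (Q,_)→(R,X,-1)
state=R head=5 tape=X____[X]XX__   (R,X)→(P,Y,+1)
state=P head=6 tape=X____Y[X]X__   (P,X)→(P,_,+1)
state=P head=7 tape=X____Y_[X]__   (P,X)→(P,_,+1)
state=P head=8 tape=X____Y__[_]_   (P,_)→(Q,X,-1)
state=Q head=7 tape=X____Y_[_]X_   (Q,_)→(R,X,-1)
state=R head=6 tape=X____Y[_]XX_   (R,_)→(P,X,-1)
state=P head=5 tape=X____[Y]XXX_   (P,Y)→(P,X,+1)
state=P head=6 tape=X____X[X]XX_   (P,X)→(P,_,+1)
state=P head=7 tape=X____X_[X]X_   (P,X)→(P,_,+1)
state=P head=8 tape=X____X__[X]_   (P,X)→(P,_,+1)
state=P head=9 tape=X____X___[_]   (P,_)→(Q,X,-1)
state=Q head=8 tape=X____X__[_]X   (Q,_)→(R,X,-1)
state=R head=7 tape=X____X_[_]XX   (R,_)→(P,X,-1)
state=P head=6 tape=X____X[_]XXX   (P,_)→(Q,X,-1)
state=Q head=5 tape=X____[X]XXXX
M halts after 23 transitions.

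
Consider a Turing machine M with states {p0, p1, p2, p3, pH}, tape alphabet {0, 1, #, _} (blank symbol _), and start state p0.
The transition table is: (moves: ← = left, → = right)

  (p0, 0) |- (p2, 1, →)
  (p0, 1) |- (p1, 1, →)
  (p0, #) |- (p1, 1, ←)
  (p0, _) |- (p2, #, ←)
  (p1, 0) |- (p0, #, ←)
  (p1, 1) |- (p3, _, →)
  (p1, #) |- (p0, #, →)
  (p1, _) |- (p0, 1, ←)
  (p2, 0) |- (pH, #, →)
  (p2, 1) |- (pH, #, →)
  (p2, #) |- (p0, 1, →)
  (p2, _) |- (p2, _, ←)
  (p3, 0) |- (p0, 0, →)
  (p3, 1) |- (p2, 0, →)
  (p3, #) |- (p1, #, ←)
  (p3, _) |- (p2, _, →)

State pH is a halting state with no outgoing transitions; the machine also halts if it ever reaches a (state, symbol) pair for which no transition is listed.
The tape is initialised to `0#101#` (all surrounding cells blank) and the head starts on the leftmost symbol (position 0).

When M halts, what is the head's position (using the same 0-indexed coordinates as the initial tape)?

p0 | [0]#101#__   read 0 → write 1, move →, go to p2
p2 | 1[#]101#__   read # → write 1, move →, go to p0
p0 | 11[1]01#__   read 1 → write 1, move →, go to p1
p1 | 111[0]1#__   read 0 → write #, move ←, go to p0
p0 | 11[1]#1#__   read 1 → write 1, move →, go to p1
p1 | 111[#]1#__   read # → write #, move →, go to p0
p0 | 111#[1]#__   read 1 → write 1, move →, go to p1
p1 | 111#1[#]__   read # → write #, move →, go to p0
p0 | 111#1#[_]_   read _ → write #, move ←, go to p2
p2 | 111#1[#]#_   read # → write 1, move →, go to p0
p0 | 111#11[#]_   read # → write 1, move ←, go to p1
p1 | 111#1[1]1_   read 1 → write _, move →, go to p3
p3 | 111#1_[1]_   read 1 → write 0, move →, go to p2
p2 | 111#1_0[_]   read _ → write _, move ←, go to p2
p2 | 111#1_[0]_   read 0 → write #, move →, go to pH
pH | 111#1_#[_]
At halt the head is at cell 7.

7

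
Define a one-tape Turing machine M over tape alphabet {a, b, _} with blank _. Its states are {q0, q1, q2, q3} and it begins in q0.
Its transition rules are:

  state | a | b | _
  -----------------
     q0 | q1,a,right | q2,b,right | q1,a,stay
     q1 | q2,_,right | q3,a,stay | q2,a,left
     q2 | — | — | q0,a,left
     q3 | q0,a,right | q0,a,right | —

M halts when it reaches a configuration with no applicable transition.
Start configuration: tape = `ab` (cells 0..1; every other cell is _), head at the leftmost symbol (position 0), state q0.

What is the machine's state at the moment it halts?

state=q0 head=0 tape=[a]b__   (q0,a)→(q1,a,right)
state=q1 head=1 tape=a[b]__   (q1,b)→(q3,a,stay)
state=q3 head=1 tape=a[a]__   (q3,a)→(q0,a,right)
state=q0 head=2 tape=aa[_]_   (q0,_)→(q1,a,stay)
state=q1 head=2 tape=aa[a]_   (q1,a)→(q2,_,right)
state=q2 head=3 tape=aa_[_]   (q2,_)→(q0,a,left)
state=q0 head=2 tape=aa[_]a   (q0,_)→(q1,a,stay)
state=q1 head=2 tape=aa[a]a   (q1,a)→(q2,_,right)
state=q2 head=3 tape=aa_[a]
No transition is defined for (q2, a); M halts in state q2.

q2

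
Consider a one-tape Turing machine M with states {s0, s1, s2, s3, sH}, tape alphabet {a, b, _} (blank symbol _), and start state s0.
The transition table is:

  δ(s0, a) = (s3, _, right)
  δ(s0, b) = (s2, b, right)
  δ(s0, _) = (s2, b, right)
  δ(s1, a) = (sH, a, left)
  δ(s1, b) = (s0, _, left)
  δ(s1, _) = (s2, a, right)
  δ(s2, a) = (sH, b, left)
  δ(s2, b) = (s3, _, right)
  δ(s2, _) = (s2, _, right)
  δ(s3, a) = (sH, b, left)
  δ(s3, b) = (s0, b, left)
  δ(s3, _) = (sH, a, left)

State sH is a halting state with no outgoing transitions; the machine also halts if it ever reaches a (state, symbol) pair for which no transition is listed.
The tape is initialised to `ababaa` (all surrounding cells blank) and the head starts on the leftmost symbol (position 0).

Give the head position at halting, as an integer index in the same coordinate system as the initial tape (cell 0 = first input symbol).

1

state=s0 head=0 tape=[a]babaa   (s0,a)→(s3,_,right)
state=s3 head=1 tape=_[b]abaa   (s3,b)→(s0,b,left)
state=s0 head=0 tape=[_]babaa   (s0,_)→(s2,b,right)
state=s2 head=1 tape=b[b]abaa   (s2,b)→(s3,_,right)
state=s3 head=2 tape=b_[a]baa   (s3,a)→(sH,b,left)
state=sH head=1 tape=b[_]bbaa
At halt the head is at cell 1.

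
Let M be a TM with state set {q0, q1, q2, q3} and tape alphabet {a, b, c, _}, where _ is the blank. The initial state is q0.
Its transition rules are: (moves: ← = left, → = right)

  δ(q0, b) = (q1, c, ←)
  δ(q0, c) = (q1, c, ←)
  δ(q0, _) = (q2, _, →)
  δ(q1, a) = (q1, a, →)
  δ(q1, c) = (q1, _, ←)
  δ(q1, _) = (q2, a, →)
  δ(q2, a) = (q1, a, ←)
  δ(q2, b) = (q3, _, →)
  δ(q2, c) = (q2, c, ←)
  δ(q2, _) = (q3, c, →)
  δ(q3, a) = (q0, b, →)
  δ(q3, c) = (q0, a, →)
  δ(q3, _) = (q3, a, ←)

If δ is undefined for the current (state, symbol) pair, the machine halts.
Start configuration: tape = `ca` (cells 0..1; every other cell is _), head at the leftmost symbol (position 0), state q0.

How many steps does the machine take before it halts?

18

q0 | __[c]a___   read c → write c, move ←, go to q1
q1 | _[_]ca___   read _ → write a, move →, go to q2
q2 | _a[c]a___   read c → write c, move ←, go to q2
q2 | _[a]ca___   read a → write a, move ←, go to q1
q1 | [_]aca___   read _ → write a, move →, go to q2
q2 | a[a]ca___   read a → write a, move ←, go to q1
q1 | [a]aca___   read a → write a, move →, go to q1
q1 | a[a]ca___   read a → write a, move →, go to q1
q1 | aa[c]a___   read c → write _, move ←, go to q1
q1 | a[a]_a___   read a → write a, move →, go to q1
q1 | aa[_]a___   read _ → write a, move →, go to q2
q2 | aaa[a]___   read a → write a, move ←, go to q1
q1 | aa[a]a___   read a → write a, move →, go to q1
q1 | aaa[a]___   read a → write a, move →, go to q1
q1 | aaaa[_]__   read _ → write a, move →, go to q2
q2 | aaaaa[_]_   read _ → write c, move →, go to q3
q3 | aaaaac[_]   read _ → write a, move ←, go to q3
q3 | aaaaa[c]a   read c → write a, move →, go to q0
q0 | aaaaaa[a]
M halts after 18 transitions.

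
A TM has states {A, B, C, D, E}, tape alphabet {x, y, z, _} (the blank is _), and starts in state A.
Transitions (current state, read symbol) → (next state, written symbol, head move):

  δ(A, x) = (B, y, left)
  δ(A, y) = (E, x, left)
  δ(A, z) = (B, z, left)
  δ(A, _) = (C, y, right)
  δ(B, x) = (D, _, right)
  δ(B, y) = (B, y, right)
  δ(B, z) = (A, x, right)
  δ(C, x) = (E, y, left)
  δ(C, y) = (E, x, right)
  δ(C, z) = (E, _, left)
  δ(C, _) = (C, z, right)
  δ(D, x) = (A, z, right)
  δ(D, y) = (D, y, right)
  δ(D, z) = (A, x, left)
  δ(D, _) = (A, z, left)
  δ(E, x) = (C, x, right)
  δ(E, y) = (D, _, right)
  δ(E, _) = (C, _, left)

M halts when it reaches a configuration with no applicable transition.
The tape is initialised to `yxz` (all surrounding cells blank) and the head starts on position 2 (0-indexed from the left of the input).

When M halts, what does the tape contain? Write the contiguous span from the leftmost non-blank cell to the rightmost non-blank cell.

zzy_xz

state=A head=2 tape=__yx[z]_   (A,z)→(B,z,left)
state=B head=1 tape=__y[x]z_   (B,x)→(D,_,right)
state=D head=2 tape=__y_[z]_   (D,z)→(A,x,left)
state=A head=1 tape=__y[_]x_   (A,_)→(C,y,right)
state=C head=2 tape=__yy[x]_   (C,x)→(E,y,left)
state=E head=1 tape=__y[y]y_   (E,y)→(D,_,right)
state=D head=2 tape=__y_[y]_   (D,y)→(D,y,right)
state=D head=3 tape=__y_y[_]   (D,_)→(A,z,left)
state=A head=2 tape=__y_[y]z   (A,y)→(E,x,left)
state=E head=1 tape=__y[_]xz   (E,_)→(C,_,left)
state=C head=0 tape=__[y]_xz   (C,y)→(E,x,right)
state=E head=1 tape=__x[_]xz   (E,_)→(C,_,left)
state=C head=0 tape=__[x]_xz   (C,x)→(E,y,left)
state=E head=-1 tape=_[_]y_xz   (E,_)→(C,_,left)
state=C head=-2 tape=[_]_y_xz   (C,_)→(C,z,right)
state=C head=-1 tape=z[_]y_xz   (C,_)→(C,z,right)
state=C head=0 tape=zz[y]_xz   (C,y)→(E,x,right)
state=E head=1 tape=zzx[_]xz   (E,_)→(C,_,left)
state=C head=0 tape=zz[x]_xz   (C,x)→(E,y,left)
state=E head=-1 tape=z[z]y_xz
The non-blank tape span at halt is zzy_xz.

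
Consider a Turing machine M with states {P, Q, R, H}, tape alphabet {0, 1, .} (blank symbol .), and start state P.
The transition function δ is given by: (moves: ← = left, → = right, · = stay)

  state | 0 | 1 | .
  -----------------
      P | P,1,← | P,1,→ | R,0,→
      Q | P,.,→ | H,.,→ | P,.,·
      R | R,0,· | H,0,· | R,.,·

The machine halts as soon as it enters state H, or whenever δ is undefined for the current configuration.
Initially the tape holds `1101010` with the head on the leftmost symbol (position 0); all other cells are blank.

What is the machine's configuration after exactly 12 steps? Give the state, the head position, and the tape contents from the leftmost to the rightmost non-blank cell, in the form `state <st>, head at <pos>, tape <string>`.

P | [1]101010   read 1 → write 1, move →, go to P
P | 1[1]01010   read 1 → write 1, move →, go to P
P | 11[0]1010   read 0 → write 1, move ←, go to P
P | 1[1]11010   read 1 → write 1, move →, go to P
P | 11[1]1010   read 1 → write 1, move →, go to P
P | 111[1]010   read 1 → write 1, move →, go to P
P | 1111[0]10   read 0 → write 1, move ←, go to P
P | 111[1]110   read 1 → write 1, move →, go to P
P | 1111[1]10   read 1 → write 1, move →, go to P
P | 11111[1]0   read 1 → write 1, move →, go to P
P | 111111[0]   read 0 → write 1, move ←, go to P
P | 11111[1]1   read 1 → write 1, move →, go to P
P | 111111[1]
After 12 steps: state P, head at 6, tape 1111111.

state P, head at 6, tape 1111111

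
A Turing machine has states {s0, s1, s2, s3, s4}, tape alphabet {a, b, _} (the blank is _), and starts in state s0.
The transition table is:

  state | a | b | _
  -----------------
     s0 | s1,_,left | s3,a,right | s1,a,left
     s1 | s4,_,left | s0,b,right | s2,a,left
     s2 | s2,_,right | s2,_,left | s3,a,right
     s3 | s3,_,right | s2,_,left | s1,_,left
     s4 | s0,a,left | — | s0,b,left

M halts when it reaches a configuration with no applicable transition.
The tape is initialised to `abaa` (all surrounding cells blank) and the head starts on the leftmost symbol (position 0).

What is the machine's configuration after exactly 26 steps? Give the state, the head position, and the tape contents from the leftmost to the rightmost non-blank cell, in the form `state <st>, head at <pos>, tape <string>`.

state=s0 head=0 tape=__[a]baa__   (s0,a)→(s1,_,left)
state=s1 head=-1 tape=_[_]_baa__   (s1,_)→(s2,a,left)
state=s2 head=-2 tape=[_]a_baa__   (s2,_)→(s3,a,right)
state=s3 head=-1 tape=a[a]_baa__   (s3,a)→(s3,_,right)
state=s3 head=0 tape=a_[_]baa__   (s3,_)→(s1,_,left)
state=s1 head=-1 tape=a[_]_baa__   (s1,_)→(s2,a,left)
state=s2 head=-2 tape=[a]a_baa__   (s2,a)→(s2,_,right)
state=s2 head=-1 tape=_[a]_baa__   (s2,a)→(s2,_,right)
state=s2 head=0 tape=__[_]baa__   (s2,_)→(s3,a,right)
state=s3 head=1 tape=__a[b]aa__   (s3,b)→(s2,_,left)
state=s2 head=0 tape=__[a]_aa__   (s2,a)→(s2,_,right)
state=s2 head=1 tape=___[_]aa__   (s2,_)→(s3,a,right)
state=s3 head=2 tape=___a[a]a__   (s3,a)→(s3,_,right)
state=s3 head=3 tape=___a_[a]__   (s3,a)→(s3,_,right)
state=s3 head=4 tape=___a__[_]_   (s3,_)→(s1,_,left)
state=s1 head=3 tape=___a_[_]__   (s1,_)→(s2,a,left)
state=s2 head=2 tape=___a[_]a__   (s2,_)→(s3,a,right)
state=s3 head=3 tape=___aa[a]__   (s3,a)→(s3,_,right)
state=s3 head=4 tape=___aa_[_]_   (s3,_)→(s1,_,left)
state=s1 head=3 tape=___aa[_]__   (s1,_)→(s2,a,left)
state=s2 head=2 tape=___a[a]a__   (s2,a)→(s2,_,right)
state=s2 head=3 tape=___a_[a]__   (s2,a)→(s2,_,right)
state=s2 head=4 tape=___a__[_]_   (s2,_)→(s3,a,right)
state=s3 head=5 tape=___a__a[_]   (s3,_)→(s1,_,left)
state=s1 head=4 tape=___a__[a]_   (s1,a)→(s4,_,left)
state=s4 head=3 tape=___a_[_]__   (s4,_)→(s0,b,left)
state=s0 head=2 tape=___a[_]b__
After 26 steps: state s0, head at 2, tape a_b.

state s0, head at 2, tape a_b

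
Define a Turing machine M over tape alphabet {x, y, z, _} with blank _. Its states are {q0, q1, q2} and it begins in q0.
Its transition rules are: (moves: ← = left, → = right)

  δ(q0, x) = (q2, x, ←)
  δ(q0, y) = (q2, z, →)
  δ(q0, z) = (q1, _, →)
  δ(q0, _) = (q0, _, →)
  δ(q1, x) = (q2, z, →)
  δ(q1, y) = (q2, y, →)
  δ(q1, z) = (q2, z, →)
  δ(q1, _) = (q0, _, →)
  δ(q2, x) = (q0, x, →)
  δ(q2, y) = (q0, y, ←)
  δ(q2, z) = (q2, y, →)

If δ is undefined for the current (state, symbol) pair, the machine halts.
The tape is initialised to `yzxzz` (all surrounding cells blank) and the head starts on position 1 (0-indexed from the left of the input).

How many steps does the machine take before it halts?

state=q0 head=1 tape=y[z]xzz_   (q0,z)→(q1,_,→)
state=q1 head=2 tape=y_[x]zz_   (q1,x)→(q2,z,→)
state=q2 head=3 tape=y_z[z]z_   (q2,z)→(q2,y,→)
state=q2 head=4 tape=y_zy[z]_   (q2,z)→(q2,y,→)
state=q2 head=5 tape=y_zyy[_]
M halts after 4 transitions.

4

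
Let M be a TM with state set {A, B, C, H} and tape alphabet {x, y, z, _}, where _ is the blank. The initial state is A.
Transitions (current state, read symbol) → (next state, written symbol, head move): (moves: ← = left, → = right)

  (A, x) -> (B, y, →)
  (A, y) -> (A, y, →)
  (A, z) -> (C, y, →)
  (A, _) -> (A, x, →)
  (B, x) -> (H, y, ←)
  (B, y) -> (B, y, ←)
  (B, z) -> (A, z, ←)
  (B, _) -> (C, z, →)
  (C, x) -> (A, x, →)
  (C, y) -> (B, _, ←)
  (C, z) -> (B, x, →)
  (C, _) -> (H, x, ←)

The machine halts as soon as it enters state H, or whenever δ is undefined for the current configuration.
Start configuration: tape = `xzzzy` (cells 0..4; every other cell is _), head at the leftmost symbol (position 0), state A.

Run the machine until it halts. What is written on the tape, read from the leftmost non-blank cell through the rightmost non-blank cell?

A | __[x]zzzy   read x → write y, move →, go to B
B | __y[z]zzy   read z → write z, move ←, go to A
A | __[y]zzzy   read y → write y, move →, go to A
A | __y[z]zzy   read z → write y, move →, go to C
C | __yy[z]zy   read z → write x, move →, go to B
B | __yyx[z]y   read z → write z, move ←, go to A
A | __yy[x]zy   read x → write y, move →, go to B
B | __yyy[z]y   read z → write z, move ←, go to A
A | __yy[y]zy   read y → write y, move →, go to A
A | __yyy[z]y   read z → write y, move →, go to C
C | __yyyy[y]   read y → write _, move ←, go to B
B | __yyy[y]_   read y → write y, move ←, go to B
B | __yy[y]y_   read y → write y, move ←, go to B
B | __y[y]yy_   read y → write y, move ←, go to B
B | __[y]yyy_   read y → write y, move ←, go to B
B | _[_]yyyy_   read _ → write z, move →, go to C
C | _z[y]yyy_   read y → write _, move ←, go to B
B | _[z]_yyy_   read z → write z, move ←, go to A
A | [_]z_yyy_   read _ → write x, move →, go to A
A | x[z]_yyy_   read z → write y, move →, go to C
C | xy[_]yyy_   read _ → write x, move ←, go to H
H | x[y]xyyy_
The non-blank tape span at halt is xyxyyy.

xyxyyy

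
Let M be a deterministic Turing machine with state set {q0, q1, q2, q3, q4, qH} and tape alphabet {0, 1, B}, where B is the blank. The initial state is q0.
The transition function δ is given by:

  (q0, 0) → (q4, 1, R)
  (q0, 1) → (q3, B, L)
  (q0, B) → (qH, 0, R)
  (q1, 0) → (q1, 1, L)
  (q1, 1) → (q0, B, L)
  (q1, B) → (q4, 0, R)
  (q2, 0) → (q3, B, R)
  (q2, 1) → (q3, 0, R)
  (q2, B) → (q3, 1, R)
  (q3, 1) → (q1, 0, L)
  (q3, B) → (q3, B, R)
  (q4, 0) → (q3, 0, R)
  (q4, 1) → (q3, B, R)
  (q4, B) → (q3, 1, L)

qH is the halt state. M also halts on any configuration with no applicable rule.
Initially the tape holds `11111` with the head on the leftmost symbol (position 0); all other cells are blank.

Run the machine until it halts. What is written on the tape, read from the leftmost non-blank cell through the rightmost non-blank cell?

q0 | B[1]1111   read 1 → write B, move L, go to q3
q3 | [B]B1111   read B → write B, move R, go to q3
q3 | B[B]1111   read B → write B, move R, go to q3
q3 | BB[1]111   read 1 → write 0, move L, go to q1
q1 | B[B]0111   read B → write 0, move R, go to q4
q4 | B0[0]111   read 0 → write 0, move R, go to q3
q3 | B00[1]11   read 1 → write 0, move L, go to q1
q1 | B0[0]011   read 0 → write 1, move L, go to q1
q1 | B[0]1011   read 0 → write 1, move L, go to q1
q1 | [B]11011   read B → write 0, move R, go to q4
q4 | 0[1]1011   read 1 → write B, move R, go to q3
q3 | 0B[1]011   read 1 → write 0, move L, go to q1
q1 | 0[B]0011   read B → write 0, move R, go to q4
q4 | 00[0]011   read 0 → write 0, move R, go to q3
q3 | 000[0]11
The non-blank tape span at halt is 000011.

000011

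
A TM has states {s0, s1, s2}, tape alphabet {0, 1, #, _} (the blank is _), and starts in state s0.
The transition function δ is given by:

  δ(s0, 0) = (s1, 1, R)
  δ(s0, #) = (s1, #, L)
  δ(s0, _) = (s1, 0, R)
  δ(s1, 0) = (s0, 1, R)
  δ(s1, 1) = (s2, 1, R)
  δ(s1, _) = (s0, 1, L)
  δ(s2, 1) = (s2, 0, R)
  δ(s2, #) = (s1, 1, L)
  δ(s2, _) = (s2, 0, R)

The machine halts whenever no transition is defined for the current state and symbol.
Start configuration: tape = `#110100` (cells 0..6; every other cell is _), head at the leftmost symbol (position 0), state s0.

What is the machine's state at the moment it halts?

s2

state=s0 head=0 tape=__[#]110100   (s0,#)→(s1,#,L)
state=s1 head=-1 tape=_[_]#110100   (s1,_)→(s0,1,L)
state=s0 head=-2 tape=[_]1#110100   (s0,_)→(s1,0,R)
state=s1 head=-1 tape=0[1]#110100   (s1,1)→(s2,1,R)
state=s2 head=0 tape=01[#]110100   (s2,#)→(s1,1,L)
state=s1 head=-1 tape=0[1]1110100   (s1,1)→(s2,1,R)
state=s2 head=0 tape=01[1]110100   (s2,1)→(s2,0,R)
state=s2 head=1 tape=010[1]10100   (s2,1)→(s2,0,R)
state=s2 head=2 tape=0100[1]0100   (s2,1)→(s2,0,R)
state=s2 head=3 tape=01000[0]100
No transition is defined for (s2, 0); M halts in state s2.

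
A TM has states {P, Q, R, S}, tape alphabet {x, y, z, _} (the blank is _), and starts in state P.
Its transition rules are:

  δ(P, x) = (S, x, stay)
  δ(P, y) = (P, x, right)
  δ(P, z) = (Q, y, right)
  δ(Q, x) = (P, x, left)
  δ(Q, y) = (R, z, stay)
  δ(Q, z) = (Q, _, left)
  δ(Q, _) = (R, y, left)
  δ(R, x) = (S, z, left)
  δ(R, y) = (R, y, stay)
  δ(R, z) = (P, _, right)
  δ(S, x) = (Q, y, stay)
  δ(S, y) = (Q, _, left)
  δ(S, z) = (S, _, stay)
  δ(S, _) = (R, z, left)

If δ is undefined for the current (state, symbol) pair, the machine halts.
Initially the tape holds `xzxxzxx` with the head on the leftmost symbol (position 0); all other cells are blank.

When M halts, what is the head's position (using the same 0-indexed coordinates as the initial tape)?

7

state=P head=0 tape=[x]zxxzxx_   (P,x)→(S,x,stay)
state=S head=0 tape=[x]zxxzxx_   (S,x)→(Q,y,stay)
state=Q head=0 tape=[y]zxxzxx_   (Q,y)→(R,z,stay)
state=R head=0 tape=[z]zxxzxx_   (R,z)→(P,_,right)
state=P head=1 tape=_[z]xxzxx_   (P,z)→(Q,y,right)
state=Q head=2 tape=_y[x]xzxx_   (Q,x)→(P,x,left)
state=P head=1 tape=_[y]xxzxx_   (P,y)→(P,x,right)
state=P head=2 tape=_x[x]xzxx_   (P,x)→(S,x,stay)
state=S head=2 tape=_x[x]xzxx_   (S,x)→(Q,y,stay)
state=Q head=2 tape=_x[y]xzxx_   (Q,y)→(R,z,stay)
state=R head=2 tape=_x[z]xzxx_   (R,z)→(P,_,right)
state=P head=3 tape=_x_[x]zxx_   (P,x)→(S,x,stay)
state=S head=3 tape=_x_[x]zxx_   (S,x)→(Q,y,stay)
state=Q head=3 tape=_x_[y]zxx_   (Q,y)→(R,z,stay)
state=R head=3 tape=_x_[z]zxx_   (R,z)→(P,_,right)
state=P head=4 tape=_x__[z]xx_   (P,z)→(Q,y,right)
state=Q head=5 tape=_x__y[x]x_   (Q,x)→(P,x,left)
state=P head=4 tape=_x__[y]xx_   (P,y)→(P,x,right)
state=P head=5 tape=_x__x[x]x_   (P,x)→(S,x,stay)
state=S head=5 tape=_x__x[x]x_   (S,x)→(Q,y,stay)
state=Q head=5 tape=_x__x[y]x_   (Q,y)→(R,z,stay)
state=R head=5 tape=_x__x[z]x_   (R,z)→(P,_,right)
state=P head=6 tape=_x__x_[x]_   (P,x)→(S,x,stay)
state=S head=6 tape=_x__x_[x]_   (S,x)→(Q,y,stay)
state=Q head=6 tape=_x__x_[y]_   (Q,y)→(R,z,stay)
state=R head=6 tape=_x__x_[z]_   (R,z)→(P,_,right)
state=P head=7 tape=_x__x__[_]
At halt the head is at cell 7.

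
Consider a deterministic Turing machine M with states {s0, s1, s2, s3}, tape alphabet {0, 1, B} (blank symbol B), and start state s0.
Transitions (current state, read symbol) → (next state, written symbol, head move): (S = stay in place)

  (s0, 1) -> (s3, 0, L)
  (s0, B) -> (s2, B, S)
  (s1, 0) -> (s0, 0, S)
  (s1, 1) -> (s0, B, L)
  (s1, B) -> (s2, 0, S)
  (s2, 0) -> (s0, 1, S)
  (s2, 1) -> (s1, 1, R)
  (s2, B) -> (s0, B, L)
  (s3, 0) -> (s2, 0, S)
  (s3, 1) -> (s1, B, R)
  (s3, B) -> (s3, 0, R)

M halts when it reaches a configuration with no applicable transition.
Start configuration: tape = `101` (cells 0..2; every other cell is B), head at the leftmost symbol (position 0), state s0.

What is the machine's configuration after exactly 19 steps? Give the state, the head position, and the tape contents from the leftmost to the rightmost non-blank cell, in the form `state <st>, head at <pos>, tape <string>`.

state s3, head at -3, tape 000001

state=s0 head=0 tape=BBB[1]01   (s0,1)→(s3,0,L)
state=s3 head=-1 tape=BB[B]001   (s3,B)→(s3,0,R)
state=s3 head=0 tape=BB0[0]01   (s3,0)→(s2,0,S)
state=s2 head=0 tape=BB0[0]01   (s2,0)→(s0,1,S)
state=s0 head=0 tape=BB0[1]01   (s0,1)→(s3,0,L)
state=s3 head=-1 tape=BB[0]001   (s3,0)→(s2,0,S)
state=s2 head=-1 tape=BB[0]001   (s2,0)→(s0,1,S)
state=s0 head=-1 tape=BB[1]001   (s0,1)→(s3,0,L)
state=s3 head=-2 tape=B[B]0001   (s3,B)→(s3,0,R)
state=s3 head=-1 tape=B0[0]001   (s3,0)→(s2,0,S)
state=s2 head=-1 tape=B0[0]001   (s2,0)→(s0,1,S)
state=s0 head=-1 tape=B0[1]001   (s0,1)→(s3,0,L)
state=s3 head=-2 tape=B[0]0001   (s3,0)→(s2,0,S)
state=s2 head=-2 tape=B[0]0001   (s2,0)→(s0,1,S)
state=s0 head=-2 tape=B[1]0001   (s0,1)→(s3,0,L)
state=s3 head=-3 tape=[B]00001   (s3,B)→(s3,0,R)
state=s3 head=-2 tape=0[0]0001   (s3,0)→(s2,0,S)
state=s2 head=-2 tape=0[0]0001   (s2,0)→(s0,1,S)
state=s0 head=-2 tape=0[1]0001   (s0,1)→(s3,0,L)
state=s3 head=-3 tape=[0]00001
After 19 steps: state s3, head at -3, tape 000001.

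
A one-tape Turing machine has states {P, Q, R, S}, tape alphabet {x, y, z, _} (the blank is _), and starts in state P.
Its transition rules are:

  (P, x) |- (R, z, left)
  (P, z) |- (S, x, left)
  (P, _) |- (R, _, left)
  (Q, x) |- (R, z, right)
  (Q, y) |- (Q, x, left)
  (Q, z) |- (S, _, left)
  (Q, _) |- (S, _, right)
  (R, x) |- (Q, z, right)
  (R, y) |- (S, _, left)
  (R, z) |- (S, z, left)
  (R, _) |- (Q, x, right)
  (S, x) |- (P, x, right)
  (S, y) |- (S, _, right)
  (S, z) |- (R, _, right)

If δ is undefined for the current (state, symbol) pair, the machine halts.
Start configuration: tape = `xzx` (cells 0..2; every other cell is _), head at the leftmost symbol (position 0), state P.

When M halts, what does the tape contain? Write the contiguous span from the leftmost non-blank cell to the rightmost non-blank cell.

P | _[x]zx__   read x → write z, move left, go to R
R | [_]zzx__   read _ → write x, move right, go to Q
Q | x[z]zx__   read z → write _, move left, go to S
S | [x]_zx__   read x → write x, move right, go to P
P | x[_]zx__   read _ → write _, move left, go to R
R | [x]_zx__   read x → write z, move right, go to Q
Q | z[_]zx__   read _ → write _, move right, go to S
S | z_[z]x__   read z → write _, move right, go to R
R | z__[x]__   read x → write z, move right, go to Q
Q | z__z[_]_   read _ → write _, move right, go to S
S | z__z_[_]
The non-blank tape span at halt is z__z.

z__z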